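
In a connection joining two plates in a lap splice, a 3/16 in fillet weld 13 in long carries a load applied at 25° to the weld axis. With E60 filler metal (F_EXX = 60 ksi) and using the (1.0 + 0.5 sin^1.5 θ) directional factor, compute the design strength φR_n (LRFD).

t_e = 0.707 × 0.1875 = 0.1326 in; A_we = 0.1326 × 13 = 1.723 in².
Directional factor: 1.0 + 0.5 sin^1.5(25°) = 1.137.
F_nw = 0.6 × 60 × 1.137 = 40.95 ksi.
φR_n = 0.75 × 40.95 × 1.723 = 52.92 kip.

φR_n ≈ 52.9 kip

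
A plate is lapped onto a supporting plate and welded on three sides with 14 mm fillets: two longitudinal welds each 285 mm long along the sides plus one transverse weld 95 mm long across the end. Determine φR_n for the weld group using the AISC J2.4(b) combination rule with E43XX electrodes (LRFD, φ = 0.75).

E43XX → F_EXX = 430 MPa.
t_e = 0.707 × 14 = 9.898 mm.
R_nwl = 0.6 × 430 × 9.898 × 570 × 10⁻³ = 1456 kN (longitudinal, 2 welds).
R_nwt = 0.6 × 430 × 9.898 × 95 × 10⁻³ = 242.6 kN (transverse, base value).
(i) R_nwl + R_nwt = 1698 kN; (ii) 0.85 R_nwl + 1.5 R_nwt = 1601 kN.
R_n = max = 1698 kN [governs: (i)]; φR_n = 1274 kN.

φR_n ≈ 1270 kN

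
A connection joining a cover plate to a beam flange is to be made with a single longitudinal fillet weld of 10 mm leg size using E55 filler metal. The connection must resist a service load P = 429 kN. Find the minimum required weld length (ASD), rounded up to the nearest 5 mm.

L = 370 mm

E55XX → F_EXX = 550 MPa.
Throat t_e = 0.707 × 10 = 7.07 mm.
r_n/Ω = (0.6 × 550 × 7.07) / 2.0 = 1167 N/mm = 1.167 kN/mm.
L_req = P / (r_n/Ω) = 429 / 1.167 = 367.8 mm total.
Round up → use L = 370 mm.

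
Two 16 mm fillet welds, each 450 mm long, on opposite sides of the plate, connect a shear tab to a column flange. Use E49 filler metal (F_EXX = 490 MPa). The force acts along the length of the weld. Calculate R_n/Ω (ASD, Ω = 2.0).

R_n/Ω ≈ 1500 kN

Effective throat t_e = 0.707 × 16 = 11.31 mm.
Total length L = 900 mm; A_we = 11.31 × 900 = 10180 mm².
F_nw = 0.6 F_EXX = 0.6 × 490 = 294 MPa.
R_n = 294 × 10180 × 10⁻³ = 2993 kN; R_n/Ω = 2993/2.0 = 1497 kN.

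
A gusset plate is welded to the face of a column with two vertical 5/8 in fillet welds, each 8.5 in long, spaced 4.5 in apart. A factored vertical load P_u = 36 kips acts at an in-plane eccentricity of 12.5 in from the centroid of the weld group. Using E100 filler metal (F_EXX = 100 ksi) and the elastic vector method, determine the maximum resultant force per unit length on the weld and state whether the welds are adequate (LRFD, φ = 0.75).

f_max ≈ 12.6 kip/in; adequate

Total weld length L_w = 17 in. Treat welds as unit-width lines.
Polar moment about centroid: J = 2[d³/12 + d(b/2)²] = 2[8.5³/12 + 8.5×2.25²] = 188.4 in³.
Direct shear f_v = P/L_w = 36 / 17 = 2.118 kip/in (vertical).
Torsion M = P·e = 36 × 12.5 = 450 kip·in.
Critical point at (x, y) = (2.25, 4.25) from centroid. f_tx = M·y/J = 10.15 kip/in; f_ty = M·x/J = 5.374 kip/in.
Resultant f_max = √[f_tx² + (f_v + f_ty)²] = √[10.15² + (2.118 + 5.374)²] = 12.62 kip/in.
Capacity per unit length: φr_n = 0.75 × 0.6 × 100 × (0.707 × 0.625) = 19.88 kip/in.
12.62 ≤ 19.88 → adequate.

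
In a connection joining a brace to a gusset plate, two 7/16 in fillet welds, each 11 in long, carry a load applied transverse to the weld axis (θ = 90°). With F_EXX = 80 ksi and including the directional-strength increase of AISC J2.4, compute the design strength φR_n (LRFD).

φR_n ≈ 367 kips

t_e = 0.707 × 0.4375 = 0.3093 in; A_we = 0.3093 × 22 = 6.805 in².
Directional factor: 1.0 + 0.5 sin^1.5(90°) = 1.5.
F_nw = 0.6 × 80 × 1.5 = 72 ksi.
φR_n = 0.75 × 72 × 6.805 = 367.5 kips.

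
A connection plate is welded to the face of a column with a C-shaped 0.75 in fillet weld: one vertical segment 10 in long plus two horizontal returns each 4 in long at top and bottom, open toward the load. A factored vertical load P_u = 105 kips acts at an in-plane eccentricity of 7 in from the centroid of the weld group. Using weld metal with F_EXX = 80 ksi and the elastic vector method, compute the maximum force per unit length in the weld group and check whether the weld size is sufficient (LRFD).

Total weld length L_w = 18 in. Treat welds as unit-width lines.
Centroid: x̄ = 2×4×2 / 18 = 0.8889 in from the vertical weld.
Polar moment about centroid: J = I_x + I_y = [10³/12 + 2×4×5²] + [10×0.8889² + 2(4³/12 + 4×1.111²)] = 311.8 in³.
Direct shear f_v = P/L_w = 105 / 18 = 5.833 kip/in (vertical).
Torsion M = P·e = 105 × 7 = 735 kip·in.
Critical point at (x, y) = (3.111, 5) from centroid. f_tx = M·y/J = 11.79 kip/in; f_ty = M·x/J = 7.334 kip/in.
Resultant f_max = √[f_tx² + (f_v + f_ty)²] = √[11.79² + (5.833 + 7.334)²] = 17.67 kip/in.
Capacity per unit length: φr_n = 0.75 × 0.6 × 80 × (0.707 × 0.75) = 19.09 kip/in.
17.67 ≤ 19.09 → adequate.

f_max ≈ 17.7 kip/in; adequate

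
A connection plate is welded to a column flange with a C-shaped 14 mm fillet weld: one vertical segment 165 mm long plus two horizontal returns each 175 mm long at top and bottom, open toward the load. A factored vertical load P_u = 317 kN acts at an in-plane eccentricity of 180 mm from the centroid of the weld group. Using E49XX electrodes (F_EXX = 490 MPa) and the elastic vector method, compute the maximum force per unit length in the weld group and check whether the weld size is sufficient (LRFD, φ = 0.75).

f_max ≈ 2330 N/mm; NOT adequate

Total weld length L_w = 515 mm. Treat welds as unit-width lines.
Centroid: x̄ = 2×175×87.5 / 515 = 59.47 mm from the vertical weld.
Polar moment about centroid: J = I_x + I_y = [165³/12 + 2×175×82.5²] + [165×59.47² + 2(175³/12 + 175×28.03²)] = 4508000 mm³.
Direct shear f_v = P/L_w = 317×10³ / 515 = 615.5 N/mm (vertical).
Torsion M = P·e = 317×10³ × 180 = 57060000 N·mm.
Critical point at (x, y) = (115.5, 82.5) from centroid. f_tx = M·y/J = 1044 N/mm; f_ty = M·x/J = 1462 N/mm.
Resultant f_max = √[f_tx² + (f_v + f_ty)²] = √[1044² + (615.5 + 1462)²] = 2325 N/mm.
Capacity per unit length: φr_n = 0.75 × 0.6 × 490 × (0.707 × 14) = 2183 N/mm.
2325 > 2183 → NOT adequate.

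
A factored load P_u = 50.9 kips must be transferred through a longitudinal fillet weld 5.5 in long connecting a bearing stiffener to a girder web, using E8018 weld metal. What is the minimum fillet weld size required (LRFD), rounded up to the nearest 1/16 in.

w = 3/8 in

E80XX → F_EXX = 80 ksi.
Total weld length L = 5.5 in.
Required throat t_e = P_u / (φ × 0.6 F_EXX × L) = 50.9 / (0.75 × 0.6 × 80 × 5.5) = 0.2571 in.
Required leg w = t_e / 0.707 = 0.3636 in → use 3/8 in.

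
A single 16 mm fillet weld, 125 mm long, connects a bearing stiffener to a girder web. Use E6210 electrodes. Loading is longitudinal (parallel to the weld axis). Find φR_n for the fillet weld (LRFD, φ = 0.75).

E62XX → F_EXX = 620 MPa.
Effective throat t_e = 0.707 × 16 = 11.31 mm.
Total length L = 125 mm; A_we = 11.31 × 125 = 1414 mm².
F_nw = 0.6 F_EXX = 0.6 × 620 = 372 MPa.
φR_n = 0.75 × 372 × 1414 × 10⁻³ = 394.5 kN.

φR_n ≈ 395 kN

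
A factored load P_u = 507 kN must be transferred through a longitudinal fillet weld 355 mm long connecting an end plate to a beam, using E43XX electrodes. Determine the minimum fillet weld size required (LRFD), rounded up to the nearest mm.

E43XX → F_EXX = 430 MPa.
Total weld length L = 355 mm.
Required throat t_e = P_u / (φ × 0.6 F_EXX × L) = 507 / (0.75 × 0.6 × 430 × 355 × 10⁻³) = 7.381 mm.
Required leg w = t_e / 0.707 = 10.44 mm → use 11 mm.

w = 11 mm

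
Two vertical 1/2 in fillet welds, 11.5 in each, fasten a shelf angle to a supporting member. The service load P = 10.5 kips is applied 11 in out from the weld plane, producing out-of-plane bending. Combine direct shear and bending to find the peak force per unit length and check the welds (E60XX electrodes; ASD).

f_max ≈ 2.66 kip/in; adequate

E60XX → F_EXX = 60 ksi.
L_w = 2 × 11.5 = 23 in; section modulus (unit throat) S = 2 × L²/6 = 44.08 in².
Direct shear f_v = P/L_w = 10.5/23 = 0.4565 kip/in.
Moment M = P × e = 10.5 × 11 = 115.5 kip·in; bending f_b = M/S = 2.62 kip/in.
f_max = √(f_v² + f_b²) = √(0.4565² + 2.62²) = 2.66 kip/in.
r_n/Ω = (1/2.0) × 0.6 × 60 × (0.707 × 0.5) = 6.363 kip/in → adequate.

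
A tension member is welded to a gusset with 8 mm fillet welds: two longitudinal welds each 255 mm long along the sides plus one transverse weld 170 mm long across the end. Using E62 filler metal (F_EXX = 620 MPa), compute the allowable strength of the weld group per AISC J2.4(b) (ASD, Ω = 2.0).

R_n/Ω ≈ 724 kN

t_e = 0.707 × 8 = 5.656 mm.
R_nwl = 0.6 × 620 × 5.656 × 510 × 10⁻³ = 1073 kN (longitudinal, 2 welds).
R_nwt = 0.6 × 620 × 5.656 × 170 × 10⁻³ = 357.7 kN (transverse, base value).
(i) R_nwl + R_nwt = 1431 kN; (ii) 0.85 R_nwl + 1.5 R_nwt = 1449 kN.
R_n = max = 1449 kN [governs: (ii)]; R_n/Ω = 724.3 kN.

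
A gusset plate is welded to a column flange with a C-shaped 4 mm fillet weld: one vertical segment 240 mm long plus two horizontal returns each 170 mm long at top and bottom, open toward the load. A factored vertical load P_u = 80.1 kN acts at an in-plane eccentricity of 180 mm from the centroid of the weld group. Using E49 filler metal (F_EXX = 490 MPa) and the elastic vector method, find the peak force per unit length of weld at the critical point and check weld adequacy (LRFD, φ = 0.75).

f_max ≈ 420 N/mm; adequate

Total weld length L_w = 580 mm. Treat welds as unit-width lines.
Centroid: x̄ = 2×170×85 / 580 = 49.83 mm from the vertical weld.
Polar moment about centroid: J = I_x + I_y = [240³/12 + 2×170×120²] + [240×49.83² + 2(170³/12 + 170×35.17²)] = 7883000 mm³.
Direct shear f_v = P/L_w = 80.1×10³ / 580 = 138.1 N/mm (vertical).
Torsion M = P·e = 80.1×10³ × 180 = 14418000 N·mm.
Critical point at (x, y) = (120.2, 120) from centroid. f_tx = M·y/J = 219.5 N/mm; f_ty = M·x/J = 219.8 N/mm.
Resultant f_max = √[f_tx² + (f_v + f_ty)²] = √[219.5² + (138.1 + 219.8)²] = 419.8 N/mm.
Capacity per unit length: φr_n = 0.75 × 0.6 × 490 × (0.707 × 4) = 623.6 N/mm.
419.8 ≤ 623.6 → adequate.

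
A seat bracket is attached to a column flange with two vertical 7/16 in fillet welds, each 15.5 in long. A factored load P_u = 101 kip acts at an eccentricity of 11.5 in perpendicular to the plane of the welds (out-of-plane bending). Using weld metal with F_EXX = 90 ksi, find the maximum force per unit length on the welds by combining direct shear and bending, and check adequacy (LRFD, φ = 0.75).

L_w = 2 × 15.5 = 31 in; section modulus (unit throat) S = 2 × L²/6 = 80.08 in².
Direct shear f_v = P/L_w = 101/31 = 3.258 kip/in.
Moment M = P × e = 101 × 11.5 = 1161.5 kip·in; bending f_b = M/S = 14.5 kip/in.
f_max = √(f_v² + f_b²) = √(3.258² + 14.5²) = 14.87 kip/in.
φr_n = 0.75 × 0.6 × 90 × (0.707 × 0.4375) = 12.53 kip/in → NOT adequate.

f_max ≈ 14.9 kip/in; NOT adequate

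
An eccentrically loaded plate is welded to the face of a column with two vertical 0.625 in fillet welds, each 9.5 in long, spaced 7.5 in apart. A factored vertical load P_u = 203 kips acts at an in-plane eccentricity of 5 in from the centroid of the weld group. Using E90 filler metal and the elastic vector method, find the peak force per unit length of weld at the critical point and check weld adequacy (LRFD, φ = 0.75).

E90XX → F_EXX = 90 ksi.
Total weld length L_w = 19 in. Treat welds as unit-width lines.
Polar moment about centroid: J = 2[d³/12 + d(b/2)²] = 2[9.5³/12 + 9.5×3.75²] = 410.1 in³.
Direct shear f_v = P/L_w = 203 / 19 = 10.68 kip/in (vertical).
Torsion M = P·e = 203 × 5 = 1015 kip·in.
Critical point at (x, y) = (3.75, 4.75) from centroid. f_tx = M·y/J = 11.76 kip/in; f_ty = M·x/J = 9.282 kip/in.
Resultant f_max = √[f_tx² + (f_v + f_ty)²] = √[11.76² + (10.68 + 9.282)²] = 23.17 kip/in.
Capacity per unit length: φr_n = 0.75 × 0.6 × 90 × (0.707 × 0.625) = 17.9 kip/in.
23.17 > 17.9 → NOT adequate.

f_max ≈ 23.2 kip/in; NOT adequate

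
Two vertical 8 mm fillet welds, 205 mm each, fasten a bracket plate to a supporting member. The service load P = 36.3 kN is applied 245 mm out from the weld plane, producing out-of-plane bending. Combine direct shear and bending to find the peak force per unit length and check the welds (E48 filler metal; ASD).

E48XX → F_EXX = 480 MPa.
L_w = 2 × 205 = 410 mm; section modulus (unit throat) S = 2 × L²/6 = 14010 mm².
Direct shear f_v = P/L_w = 36.3×10³/410 = 88.54 N/mm.
Moment M = P × e = 36.3×10³ × 245 = 8893500 N·mm; bending f_b = M/S = 634.9 N/mm.
f_max = √(f_v² + f_b²) = √(88.54² + 634.9²) = 641 N/mm.
r_n/Ω = (1/2.0) × 0.6 × 480 × (0.707 × 8) = 814.5 N/mm → adequate.

f_max ≈ 641 N/mm; adequate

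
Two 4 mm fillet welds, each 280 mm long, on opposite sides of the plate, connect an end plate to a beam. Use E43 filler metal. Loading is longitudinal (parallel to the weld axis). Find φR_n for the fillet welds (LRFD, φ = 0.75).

E43XX → F_EXX = 430 MPa.
Effective throat t_e = 0.707 × 4 = 2.828 mm.
Total length L = 560 mm; A_we = 2.828 × 560 = 1584 mm².
F_nw = 0.6 F_EXX = 0.6 × 430 = 258 MPa.
φR_n = 0.75 × 258 × 1584 × 10⁻³ = 306.4 kN.

φR_n ≈ 306 kN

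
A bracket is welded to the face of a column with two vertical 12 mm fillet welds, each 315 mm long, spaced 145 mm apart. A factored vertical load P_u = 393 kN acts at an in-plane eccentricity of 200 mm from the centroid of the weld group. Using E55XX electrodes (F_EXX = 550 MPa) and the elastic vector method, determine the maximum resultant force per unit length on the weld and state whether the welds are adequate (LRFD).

f_max ≈ 1940 N/mm; adequate

Total weld length L_w = 630 mm. Treat welds as unit-width lines.
Polar moment about centroid: J = 2[d³/12 + d(b/2)²] = 2[315³/12 + 315×72.5²] = 8521000 mm³.
Direct shear f_v = P/L_w = 393×10³ / 630 = 623.8 N/mm (vertical).
Torsion M = P·e = 393×10³ × 200 = 78600000 N·mm.
Critical point at (x, y) = (72.5, 157.5) from centroid. f_tx = M·y/J = 1453 N/mm; f_ty = M·x/J = 668.8 N/mm.
Resultant f_max = √[f_tx² + (f_v + f_ty)²] = √[1453² + (623.8 + 668.8)²] = 1945 N/mm.
Capacity per unit length: φr_n = 0.75 × 0.6 × 550 × (0.707 × 12) = 2100 N/mm.
1945 ≤ 2100 → adequate.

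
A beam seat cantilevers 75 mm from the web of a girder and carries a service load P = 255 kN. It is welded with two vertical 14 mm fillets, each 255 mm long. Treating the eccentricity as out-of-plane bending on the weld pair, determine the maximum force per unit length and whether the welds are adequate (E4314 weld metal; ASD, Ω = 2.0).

E43XX → F_EXX = 430 MPa.
L_w = 2 × 255 = 510 mm; section modulus (unit throat) S = 2 × L²/6 = 21680 mm².
Direct shear f_v = P/L_w = 255×10³/510 = 500 N/mm.
Moment M = P × e = 255×10³ × 75 = 19125000 N·mm; bending f_b = M/S = 882.4 N/mm.
f_max = √(f_v² + f_b²) = √(500² + 882.4²) = 1014 N/mm.
r_n/Ω = (1/2.0) × 0.6 × 430 × (0.707 × 14) = 1277 N/mm → adequate.

f_max ≈ 1010 N/mm; adequate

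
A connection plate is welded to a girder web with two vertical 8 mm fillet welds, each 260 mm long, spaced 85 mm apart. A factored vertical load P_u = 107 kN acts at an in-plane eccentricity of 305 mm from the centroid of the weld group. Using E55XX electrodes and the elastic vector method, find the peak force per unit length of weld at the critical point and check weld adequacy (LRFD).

E55XX → F_EXX = 550 MPa.
Total weld length L_w = 520 mm. Treat welds as unit-width lines.
Polar moment about centroid: J = 2[d³/12 + d(b/2)²] = 2[260³/12 + 260×42.5²] = 3869000 mm³.
Direct shear f_v = P/L_w = 107×10³ / 520 = 205.8 N/mm (vertical).
Torsion M = P·e = 107×10³ × 305 = 32635000 N·mm.
Critical point at (x, y) = (42.5, 130) from centroid. f_tx = M·y/J = 1097 N/mm; f_ty = M·x/J = 358.5 N/mm.
Resultant f_max = √[f_tx² + (f_v + f_ty)²] = √[1097² + (205.8 + 358.5)²] = 1233 N/mm.
Capacity per unit length: φr_n = 0.75 × 0.6 × 550 × (0.707 × 8) = 1400 N/mm.
1233 ≤ 1400 → adequate.

f_max ≈ 1230 N/mm; adequate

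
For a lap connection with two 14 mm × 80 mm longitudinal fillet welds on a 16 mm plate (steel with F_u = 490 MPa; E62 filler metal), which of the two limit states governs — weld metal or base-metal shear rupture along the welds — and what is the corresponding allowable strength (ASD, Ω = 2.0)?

R_n/Ω ≈ 295 kN (weld metal governs)

E62XX → F_EXX = 620 MPa.
t_e = 0.707 × 14 = 9.898 mm; L = 160 mm.
Weld metal: R_n/Ω = (1/2.0) × 0.6 × 620 × 9.898 × 160 × 10⁻³ = 294.6 kN.
Base metal (shear rupture): R_n/Ω = (1/2.0) × 0.6 × 490 × 16 × 160 × 10⁻³ = 376.3 kN.
Governing: weld metal.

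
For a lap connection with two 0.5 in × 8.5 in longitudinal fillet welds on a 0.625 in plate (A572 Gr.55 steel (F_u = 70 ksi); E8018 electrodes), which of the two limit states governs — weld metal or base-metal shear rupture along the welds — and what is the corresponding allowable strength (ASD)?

R_n/Ω ≈ 144 kips (weld metal governs)

E80XX → F_EXX = 80 ksi.
t_e = 0.707 × 0.5 = 0.3535 in; L = 17 in.
Weld metal: R_n/Ω = (1/2.0) × 0.6 × 80 × 0.3535 × 17 = 144.2 kips.
Base metal (shear rupture): R_n/Ω = (1/2.0) × 0.6 × 70 × 0.625 × 17 = 223.1 kips.
Governing: weld metal.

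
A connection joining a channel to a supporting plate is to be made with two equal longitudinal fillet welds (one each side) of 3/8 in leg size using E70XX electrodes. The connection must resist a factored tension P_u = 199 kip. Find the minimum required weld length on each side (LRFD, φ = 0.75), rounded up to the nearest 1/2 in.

E70XX → F_EXX = 70 ksi.
Throat t_e = 0.707 × 0.375 = 0.2651 in.
φr_n = 0.75 × 0.6 × 70 × 0.2651 = 8.351 kip/in.
L_req = P_u / φr_n = 199 / 8.351 = 23.83 in total.
Per side: 23.83 / 2 = 11.91 in.
Round up → use L = 12 in on each side.

L = 12 in on each side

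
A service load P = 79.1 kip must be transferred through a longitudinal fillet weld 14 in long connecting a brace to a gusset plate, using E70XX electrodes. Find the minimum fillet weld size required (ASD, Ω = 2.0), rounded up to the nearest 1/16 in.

w = 7/16 in

E70XX → F_EXX = 70 ksi.
Total weld length L = 14 in.
Required throat t_e = P × Ω / (0.6 F_EXX × L) = 79.1 × 2.0 / (0.6 × 70 × 14) = 0.269 in.
Required leg w = t_e / 0.707 = 0.3805 in → use 7/16 in.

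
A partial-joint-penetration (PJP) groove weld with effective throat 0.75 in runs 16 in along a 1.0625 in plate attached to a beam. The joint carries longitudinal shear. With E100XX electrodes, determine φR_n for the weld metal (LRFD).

φR_n ≈ 540 kip

E100XX → F_EXX = 100 ksi.
Effective throat (given) t_e = 0.75 in.
A_we = 0.75 × 16 = 12 in².
F_nw = 0.6 F_EXX = 60 ksi.
φR_n = 0.75 × 60 × 12 = 540 kip.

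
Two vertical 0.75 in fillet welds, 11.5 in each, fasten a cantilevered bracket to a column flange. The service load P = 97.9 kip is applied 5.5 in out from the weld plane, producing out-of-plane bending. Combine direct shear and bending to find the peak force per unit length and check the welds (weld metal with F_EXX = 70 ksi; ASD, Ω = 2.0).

L_w = 2 × 11.5 = 23 in; section modulus (unit throat) S = 2 × L²/6 = 44.08 in².
Direct shear f_v = P/L_w = 97.9/23 = 4.257 kip/in.
Moment M = P × e = 97.9 × 5.5 = 538.45 kip·in; bending f_b = M/S = 12.21 kip/in.
f_max = √(f_v² + f_b²) = √(4.257² + 12.21²) = 12.93 kip/in.
r_n/Ω = (1/2.0) × 0.6 × 70 × (0.707 × 0.75) = 11.14 kip/in → NOT adequate.

f_max ≈ 12.9 kip/in; NOT adequate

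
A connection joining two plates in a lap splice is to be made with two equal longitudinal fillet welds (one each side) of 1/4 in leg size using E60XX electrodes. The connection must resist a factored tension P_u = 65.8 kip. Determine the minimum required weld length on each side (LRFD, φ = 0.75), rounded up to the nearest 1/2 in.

E60XX → F_EXX = 60 ksi.
Throat t_e = 0.707 × 0.25 = 0.1767 in.
φr_n = 0.75 × 0.6 × 60 × 0.1767 = 4.772 kip/in.
L_req = P_u / φr_n = 65.8 / 4.772 = 13.79 in total.
Per side: 13.79 / 2 = 6.894 in.
Round up → use L = 7 in on each side.

L = 7 in on each side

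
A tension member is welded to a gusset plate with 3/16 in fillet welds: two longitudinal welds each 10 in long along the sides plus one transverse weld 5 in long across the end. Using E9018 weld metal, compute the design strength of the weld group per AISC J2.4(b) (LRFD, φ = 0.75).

φR_n ≈ 134 kip

E90XX → F_EXX = 90 ksi.
t_e = 0.707 × 0.1875 = 0.1326 in.
R_nwl = 0.6 × 90 × 0.1326 × 20 = 143.2 kip (longitudinal, 2 welds).
R_nwt = 0.6 × 90 × 0.1326 × 5 = 35.79 kip (transverse, base value).
(i) R_nwl + R_nwt = 179 kip; (ii) 0.85 R_nwl + 1.5 R_nwt = 175.4 kip.
R_n = max = 179 kip [governs: (i)]; φR_n = 134.2 kip.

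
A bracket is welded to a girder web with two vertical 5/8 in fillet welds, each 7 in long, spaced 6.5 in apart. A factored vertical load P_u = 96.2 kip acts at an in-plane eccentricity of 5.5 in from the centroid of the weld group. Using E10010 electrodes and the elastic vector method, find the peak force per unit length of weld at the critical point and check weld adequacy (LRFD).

E100XX → F_EXX = 100 ksi.
Total weld length L_w = 14 in. Treat welds as unit-width lines.
Polar moment about centroid: J = 2[d³/12 + d(b/2)²] = 2[7³/12 + 7×3.25²] = 205 in³.
Direct shear f_v = P/L_w = 96.2 / 14 = 6.871 kip/in (vertical).
Torsion M = P·e = 96.2 × 5.5 = 529.1 kip·in.
Critical point at (x, y) = (3.25, 3.5) from centroid. f_tx = M·y/J = 9.032 kip/in; f_ty = M·x/J = 8.386 kip/in.
Resultant f_max = √[f_tx² + (f_v + f_ty)²] = √[9.032² + (6.871 + 8.386)²] = 17.73 kip/in.
Capacity per unit length: φr_n = 0.75 × 0.6 × 100 × (0.707 × 0.625) = 19.88 kip/in.
17.73 ≤ 19.88 → adequate.

f_max ≈ 17.7 kip/in; adequate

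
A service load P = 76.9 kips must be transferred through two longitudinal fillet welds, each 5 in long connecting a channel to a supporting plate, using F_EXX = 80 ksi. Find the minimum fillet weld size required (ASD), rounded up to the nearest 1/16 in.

Total weld length L = 10 in.
Required throat t_e = P × Ω / (0.6 F_EXX × L) = 76.9 × 2.0 / (0.6 × 80 × 10) = 0.3204 in.
Required leg w = t_e / 0.707 = 0.4532 in → use 1/2 in.

w = 1/2 in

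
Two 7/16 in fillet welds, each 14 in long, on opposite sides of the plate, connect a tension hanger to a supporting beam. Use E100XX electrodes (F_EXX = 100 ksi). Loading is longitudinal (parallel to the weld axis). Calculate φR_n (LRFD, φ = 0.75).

φR_n ≈ 390 kip

Effective throat t_e = 0.707 × 0.4375 = 0.3093 in.
Total length L = 28 in; A_we = 0.3093 × 28 = 8.661 in².
F_nw = 0.6 F_EXX = 0.6 × 100 = 60 ksi.
φR_n = 0.75 × 60 × 8.661 = 389.7 kip.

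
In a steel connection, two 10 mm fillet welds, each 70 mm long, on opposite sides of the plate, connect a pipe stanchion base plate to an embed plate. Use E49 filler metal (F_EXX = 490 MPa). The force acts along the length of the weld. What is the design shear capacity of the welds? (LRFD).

Effective throat t_e = 0.707 × 10 = 7.07 mm.
Total length L = 140 mm; A_we = 7.07 × 140 = 989.8 mm².
F_nw = 0.6 F_EXX = 0.6 × 490 = 294 MPa.
φR_n = 0.75 × 294 × 989.8 × 10⁻³ = 218.3 kN.

φR_n ≈ 218 kN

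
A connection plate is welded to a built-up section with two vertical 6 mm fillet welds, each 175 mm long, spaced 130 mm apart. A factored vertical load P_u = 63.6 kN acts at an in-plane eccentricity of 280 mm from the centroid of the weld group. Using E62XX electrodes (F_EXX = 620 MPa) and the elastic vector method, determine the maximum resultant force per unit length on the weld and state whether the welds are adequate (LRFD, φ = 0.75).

Total weld length L_w = 350 mm. Treat welds as unit-width lines.
Polar moment about centroid: J = 2[d³/12 + d(b/2)²] = 2[175³/12 + 175×65²] = 2372000 mm³.
Direct shear f_v = P/L_w = 63.6×10³ / 350 = 181.7 N/mm (vertical).
Torsion M = P·e = 63.6×10³ × 280 = 17808000 N·mm.
Critical point at (x, y) = (65, 87.5) from centroid. f_tx = M·y/J = 656.9 N/mm; f_ty = M·x/J = 488 N/mm.
Resultant f_max = √[f_tx² + (f_v + f_ty)²] = √[656.9² + (181.7 + 488)²] = 938.1 N/mm.
Capacity per unit length: φr_n = 0.75 × 0.6 × 620 × (0.707 × 6) = 1184 N/mm.
938.1 ≤ 1184 → adequate.

f_max ≈ 938 N/mm; adequate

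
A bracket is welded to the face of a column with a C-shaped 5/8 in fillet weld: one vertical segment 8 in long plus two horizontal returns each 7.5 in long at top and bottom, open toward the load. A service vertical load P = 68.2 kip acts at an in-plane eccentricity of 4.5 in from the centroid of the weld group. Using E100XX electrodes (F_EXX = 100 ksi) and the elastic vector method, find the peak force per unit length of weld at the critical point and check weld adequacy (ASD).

Total weld length L_w = 23 in. Treat welds as unit-width lines.
Centroid: x̄ = 2×7.5×3.75 / 23 = 2.446 in from the vertical weld.
Polar moment about centroid: J = I_x + I_y = [8³/12 + 2×7.5×4²] + [8×2.446² + 2(7.5³/12 + 7.5×1.304²)] = 426.3 in³.
Direct shear f_v = P/L_w = 68.2 / 23 = 2.965 kip/in (vertical).
Torsion M = P·e = 68.2 × 4.5 = 306.9 kip·in.
Critical point at (x, y) = (5.054, 4) from centroid. f_tx = M·y/J = 2.879 kip/in; f_ty = M·x/J = 3.638 kip/in.
Resultant f_max = √[f_tx² + (f_v + f_ty)²] = √[2.879² + (2.965 + 3.638)²] = 7.204 kip/in.
Capacity per unit length: r_n/Ω = (1/2.0) × 0.6 × 100 × (0.707 × 0.625) = 13.26 kip/in.
7.204 ≤ 13.26 → adequate.

f_max ≈ 7.2 kip/in; adequate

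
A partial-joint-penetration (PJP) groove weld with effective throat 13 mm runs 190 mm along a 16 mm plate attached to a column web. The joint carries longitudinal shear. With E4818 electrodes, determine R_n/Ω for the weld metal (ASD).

E48XX → F_EXX = 480 MPa.
Effective throat (given) t_e = 13 mm.
A_we = 13 × 190 = 2470 mm².
F_nw = 0.6 F_EXX = 288 MPa.
R_n/Ω = (288 × 2470) / 2.0 × 10⁻³ = 355.7 kN.

R_n/Ω ≈ 356 kN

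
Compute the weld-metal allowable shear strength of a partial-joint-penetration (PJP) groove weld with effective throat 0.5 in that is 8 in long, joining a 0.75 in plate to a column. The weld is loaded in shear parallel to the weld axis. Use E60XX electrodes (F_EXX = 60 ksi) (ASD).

Effective throat (given) t_e = 0.5 in.
A_we = 0.5 × 8 = 4 in².
F_nw = 0.6 F_EXX = 36 ksi.
R_n/Ω = (36 × 4) / 2.0 = 72 kips.

R_n/Ω ≈ 72 kips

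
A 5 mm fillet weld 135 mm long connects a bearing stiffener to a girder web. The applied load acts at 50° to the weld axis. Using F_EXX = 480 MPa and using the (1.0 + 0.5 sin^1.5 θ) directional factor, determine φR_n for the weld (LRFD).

t_e = 0.707 × 5 = 3.535 mm; A_we = 3.535 × 135 = 477.2 mm².
Directional factor: 1.0 + 0.5 sin^1.5(50°) = 1.335.
F_nw = 0.6 × 480 × 1.335 = 384.5 MPa.
φR_n = 0.75 × 384.5 × 477.2 × 10⁻³ = 137.6 kN.

φR_n ≈ 138 kN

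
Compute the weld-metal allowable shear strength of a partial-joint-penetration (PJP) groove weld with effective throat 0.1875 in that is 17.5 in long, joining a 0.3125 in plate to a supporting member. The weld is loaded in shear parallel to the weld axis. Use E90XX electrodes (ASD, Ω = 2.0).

R_n/Ω ≈ 88.6 kip

E90XX → F_EXX = 90 ksi.
Effective throat (given) t_e = 0.1875 in.
A_we = 0.1875 × 17.5 = 3.281 in².
F_nw = 0.6 F_EXX = 54 ksi.
R_n/Ω = (54 × 3.281) / 2.0 = 88.59 kip.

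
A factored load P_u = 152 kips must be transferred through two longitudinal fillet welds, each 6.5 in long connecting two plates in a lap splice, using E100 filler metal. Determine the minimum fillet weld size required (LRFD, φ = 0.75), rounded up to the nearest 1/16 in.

w = 3/8 in

E100XX → F_EXX = 100 ksi.
Total weld length L = 13 in.
Required throat t_e = P_u / (φ × 0.6 F_EXX × L) = 152 / (0.75 × 0.6 × 100 × 13) = 0.2598 in.
Required leg w = t_e / 0.707 = 0.3675 in → use 3/8 in.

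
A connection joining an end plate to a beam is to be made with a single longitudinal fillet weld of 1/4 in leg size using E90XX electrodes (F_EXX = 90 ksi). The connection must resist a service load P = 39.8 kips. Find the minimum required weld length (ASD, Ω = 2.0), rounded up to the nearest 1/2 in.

L = 8.5 in

Throat t_e = 0.707 × 0.25 = 0.1767 in.
r_n/Ω = (0.6 × 90 × 0.1767) / 2.0 = 4.772 kip/in.
L_req = P / (r_n/Ω) = 39.8 / 4.772 = 8.34 in total.
Round up → use L = 8.5 in.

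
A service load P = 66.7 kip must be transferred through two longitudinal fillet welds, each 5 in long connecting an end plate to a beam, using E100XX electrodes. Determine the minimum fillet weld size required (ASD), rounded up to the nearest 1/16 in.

w = 3/8 in

E100XX → F_EXX = 100 ksi.
Total weld length L = 10 in.
Required throat t_e = P × Ω / (0.6 F_EXX × L) = 66.7 × 2.0 / (0.6 × 100 × 10) = 0.2223 in.
Required leg w = t_e / 0.707 = 0.3145 in → use 3/8 in.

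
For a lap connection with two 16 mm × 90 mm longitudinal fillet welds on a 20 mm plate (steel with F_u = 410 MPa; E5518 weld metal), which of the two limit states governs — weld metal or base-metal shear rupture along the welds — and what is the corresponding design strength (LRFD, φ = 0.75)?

φR_n ≈ 504 kN (weld metal governs)

E55XX → F_EXX = 550 MPa.
t_e = 0.707 × 16 = 11.31 mm; L = 180 mm.
Weld metal: φR_n = 0.75 × 0.6 × 550 × 11.31 × 180 × 10⁻³ = 503.9 kN.
Base metal (shear rupture): φR_n = 0.75 × 0.6 × 410 × 20 × 180 × 10⁻³ = 664.2 kN.
Governing: weld metal.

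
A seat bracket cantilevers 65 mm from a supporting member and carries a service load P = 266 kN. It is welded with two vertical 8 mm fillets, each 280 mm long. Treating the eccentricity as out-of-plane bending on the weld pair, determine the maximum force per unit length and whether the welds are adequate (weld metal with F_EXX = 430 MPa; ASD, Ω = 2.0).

L_w = 2 × 280 = 560 mm; section modulus (unit throat) S = 2 × L²/6 = 26130 mm².
Direct shear f_v = P/L_w = 266×10³/560 = 475 N/mm.
Moment M = P × e = 266×10³ × 65 = 17290000 N·mm; bending f_b = M/S = 661.6 N/mm.
f_max = √(f_v² + f_b²) = √(475² + 661.6²) = 814.5 N/mm.
r_n/Ω = (1/2.0) × 0.6 × 430 × (0.707 × 8) = 729.6 N/mm → NOT adequate.

f_max ≈ 814 N/mm; NOT adequate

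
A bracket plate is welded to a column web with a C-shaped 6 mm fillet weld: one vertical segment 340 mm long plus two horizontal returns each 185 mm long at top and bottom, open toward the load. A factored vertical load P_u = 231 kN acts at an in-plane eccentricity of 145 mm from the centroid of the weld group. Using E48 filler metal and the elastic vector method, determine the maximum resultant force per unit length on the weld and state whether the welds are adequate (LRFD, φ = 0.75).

f_max ≈ 694 N/mm; adequate

E48XX → F_EXX = 480 MPa.
Total weld length L_w = 710 mm. Treat welds as unit-width lines.
Centroid: x̄ = 2×185×92.5 / 710 = 48.2 mm from the vertical weld.
Polar moment about centroid: J = I_x + I_y = [340³/12 + 2×185×170²] + [340×48.2² + 2(185³/12 + 185×44.3²)] = 16540000 mm³.
Direct shear f_v = P/L_w = 231×10³ / 710 = 325.4 N/mm (vertical).
Torsion M = P·e = 231×10³ × 145 = 33495000 N·mm.
Critical point at (x, y) = (136.8, 170) from centroid. f_tx = M·y/J = 344.3 N/mm; f_ty = M·x/J = 277 N/mm.
Resultant f_max = √[f_tx² + (f_v + f_ty)²] = √[344.3² + (325.4 + 277)²] = 693.8 N/mm.
Capacity per unit length: φr_n = 0.75 × 0.6 × 480 × (0.707 × 6) = 916.3 N/mm.
693.8 ≤ 916.3 → adequate.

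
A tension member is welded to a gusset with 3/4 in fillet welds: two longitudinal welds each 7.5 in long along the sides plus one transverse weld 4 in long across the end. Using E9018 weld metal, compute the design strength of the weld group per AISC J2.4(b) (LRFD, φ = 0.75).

E90XX → F_EXX = 90 ksi.
t_e = 0.707 × 0.75 = 0.5302 in.
R_nwl = 0.6 × 90 × 0.5302 × 15 = 429.5 kips (longitudinal, 2 welds).
R_nwt = 0.6 × 90 × 0.5302 × 4 = 114.5 kips (transverse, base value).
(i) R_nwl + R_nwt = 544 kips; (ii) 0.85 R_nwl + 1.5 R_nwt = 536.9 kips.
R_n = max = 544 kips [governs: (i)]; φR_n = 408 kips.

φR_n ≈ 408 kips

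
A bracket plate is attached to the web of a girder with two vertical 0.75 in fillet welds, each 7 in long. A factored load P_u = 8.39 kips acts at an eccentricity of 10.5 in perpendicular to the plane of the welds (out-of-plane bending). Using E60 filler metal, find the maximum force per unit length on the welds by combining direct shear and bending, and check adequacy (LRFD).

E60XX → F_EXX = 60 ksi.
L_w = 2 × 7 = 14 in; section modulus (unit throat) S = 2 × L²/6 = 16.33 in².
Direct shear f_v = P/L_w = 8.39/14 = 0.5993 kip/in.
Moment M = P × e = 8.39 × 10.5 = 88.095 kip·in; bending f_b = M/S = 5.394 kip/in.
f_max = √(f_v² + f_b²) = √(0.5993² + 5.394²) = 5.427 kip/in.
φr_n = 0.75 × 0.6 × 60 × (0.707 × 0.75) = 14.32 kip/in → adequate.

f_max ≈ 5.43 kip/in; adequate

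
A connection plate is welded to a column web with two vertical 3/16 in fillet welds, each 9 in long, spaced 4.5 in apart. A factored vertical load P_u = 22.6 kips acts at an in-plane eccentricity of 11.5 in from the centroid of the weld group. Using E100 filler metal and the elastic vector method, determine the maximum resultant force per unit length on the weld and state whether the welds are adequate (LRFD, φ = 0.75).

E100XX → F_EXX = 100 ksi.
Total weld length L_w = 18 in. Treat welds as unit-width lines.
Polar moment about centroid: J = 2[d³/12 + d(b/2)²] = 2[9³/12 + 9×2.25²] = 212.6 in³.
Direct shear f_v = P/L_w = 22.6 / 18 = 1.256 kip/in (vertical).
Torsion M = P·e = 22.6 × 11.5 = 259.9 kip·in.
Critical point at (x, y) = (2.25, 4.5) from centroid. f_tx = M·y/J = 5.501 kip/in; f_ty = M·x/J = 2.75 kip/in.
Resultant f_max = √[f_tx² + (f_v + f_ty)²] = √[5.501² + (1.256 + 2.75)²] = 6.805 kip/in.
Capacity per unit length: φr_n = 0.75 × 0.6 × 100 × (0.707 × 0.1875) = 5.965 kip/in.
6.805 > 5.965 → NOT adequate.

f_max ≈ 6.8 kip/in; NOT adequate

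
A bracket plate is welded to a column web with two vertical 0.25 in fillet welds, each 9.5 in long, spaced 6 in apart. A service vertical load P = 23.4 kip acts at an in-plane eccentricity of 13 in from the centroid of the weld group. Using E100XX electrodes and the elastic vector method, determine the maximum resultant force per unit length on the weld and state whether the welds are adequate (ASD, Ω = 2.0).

f_max ≈ 6.19 kip/in; NOT adequate

E100XX → F_EXX = 100 ksi.
Total weld length L_w = 19 in. Treat welds as unit-width lines.
Polar moment about centroid: J = 2[d³/12 + d(b/2)²] = 2[9.5³/12 + 9.5×3²] = 313.9 in³.
Direct shear f_v = P/L_w = 23.4 / 19 = 1.232 kip/in (vertical).
Torsion M = P·e = 23.4 × 13 = 304.2 kip·in.
Critical point at (x, y) = (3, 4.75) from centroid. f_tx = M·y/J = 4.603 kip/in; f_ty = M·x/J = 2.907 kip/in.
Resultant f_max = √[f_tx² + (f_v + f_ty)²] = √[4.603² + (1.232 + 2.907)²] = 6.19 kip/in.
Capacity per unit length: r_n/Ω = (1/2.0) × 0.6 × 100 × (0.707 × 0.25) = 5.302 kip/in.
6.19 > 5.302 → NOT adequate.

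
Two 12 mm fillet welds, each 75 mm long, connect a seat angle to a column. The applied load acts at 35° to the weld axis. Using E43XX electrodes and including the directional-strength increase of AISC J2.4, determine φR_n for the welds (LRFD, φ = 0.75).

φR_n ≈ 300 kN

E43XX → F_EXX = 430 MPa.
t_e = 0.707 × 12 = 8.484 mm; A_we = 8.484 × 150 = 1273 mm².
Directional factor: 1.0 + 0.5 sin^1.5(35°) = 1.217.
F_nw = 0.6 × 430 × 1.217 = 314 MPa.
φR_n = 0.75 × 314 × 1273 × 10⁻³ = 299.7 kN.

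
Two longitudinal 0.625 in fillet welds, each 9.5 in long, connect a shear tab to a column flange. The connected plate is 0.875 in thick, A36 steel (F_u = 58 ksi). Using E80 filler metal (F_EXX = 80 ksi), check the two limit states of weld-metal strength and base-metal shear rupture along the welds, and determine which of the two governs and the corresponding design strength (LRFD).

φR_n ≈ 302 kips (weld metal governs)

t_e = 0.707 × 0.625 = 0.4419 in; L = 19 in.
Weld metal: φR_n = 0.75 × 0.6 × 80 × 0.4419 × 19 = 302.2 kips.
Base metal (shear rupture): φR_n = 0.75 × 0.6 × 58 × 0.875 × 19 = 433.9 kips.
Governing: weld metal.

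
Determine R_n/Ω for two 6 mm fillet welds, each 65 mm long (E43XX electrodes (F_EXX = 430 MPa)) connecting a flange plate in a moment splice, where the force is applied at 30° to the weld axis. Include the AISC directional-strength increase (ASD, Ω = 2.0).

R_n/Ω ≈ 83.7 kN

t_e = 0.707 × 6 = 4.242 mm; A_we = 4.242 × 130 = 551.5 mm².
Directional factor: 1.0 + 0.5 sin^1.5(30°) = 1.177.
F_nw = 0.6 × 430 × 1.177 = 303.6 MPa.
R_n/Ω = (303.6 × 551.5) / 2.0 × 10⁻³ = 83.71 kN.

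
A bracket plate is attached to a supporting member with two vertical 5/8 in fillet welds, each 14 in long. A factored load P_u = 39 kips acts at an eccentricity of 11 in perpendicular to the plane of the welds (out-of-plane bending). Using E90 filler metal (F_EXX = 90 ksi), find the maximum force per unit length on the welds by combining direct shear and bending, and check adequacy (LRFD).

f_max ≈ 6.71 kip/in; adequate

L_w = 2 × 14 = 28 in; section modulus (unit throat) S = 2 × L²/6 = 65.33 in².
Direct shear f_v = P/L_w = 39/28 = 1.393 kip/in.
Moment M = P × e = 39 × 11 = 429 kip·in; bending f_b = M/S = 6.566 kip/in.
f_max = √(f_v² + f_b²) = √(1.393² + 6.566²) = 6.712 kip/in.
φr_n = 0.75 × 0.6 × 90 × (0.707 × 0.625) = 17.9 kip/in → adequate.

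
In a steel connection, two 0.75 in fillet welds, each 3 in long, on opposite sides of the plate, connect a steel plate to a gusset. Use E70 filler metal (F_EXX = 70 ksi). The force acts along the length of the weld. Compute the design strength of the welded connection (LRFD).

φR_n ≈ 100 kip

Effective throat t_e = 0.707 × 0.75 = 0.5302 in.
Total length L = 6 in; A_we = 0.5302 × 6 = 3.181 in².
F_nw = 0.6 F_EXX = 0.6 × 70 = 42 ksi.
φR_n = 0.75 × 42 × 3.181 = 100.2 kip.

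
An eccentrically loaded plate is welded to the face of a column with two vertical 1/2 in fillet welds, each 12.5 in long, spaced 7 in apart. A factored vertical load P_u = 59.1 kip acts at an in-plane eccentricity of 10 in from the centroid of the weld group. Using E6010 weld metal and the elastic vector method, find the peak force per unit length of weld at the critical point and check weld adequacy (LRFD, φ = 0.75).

E60XX → F_EXX = 60 ksi.
Total weld length L_w = 25 in. Treat welds as unit-width lines.
Polar moment about centroid: J = 2[d³/12 + d(b/2)²] = 2[12.5³/12 + 12.5×3.5²] = 631.8 in³.
Direct shear f_v = P/L_w = 59.1 / 25 = 2.364 kip/in (vertical).
Torsion M = P·e = 59.1 × 10 = 591 kip·in.
Critical point at (x, y) = (3.5, 6.25) from centroid. f_tx = M·y/J = 5.847 kip/in; f_ty = M·x/J = 3.274 kip/in.
Resultant f_max = √[f_tx² + (f_v + f_ty)²] = √[5.847² + (2.364 + 3.274)²] = 8.122 kip/in.
Capacity per unit length: φr_n = 0.75 × 0.6 × 60 × (0.707 × 0.5) = 9.544 kip/in.
8.122 ≤ 9.544 → adequate.

f_max ≈ 8.12 kip/in; adequate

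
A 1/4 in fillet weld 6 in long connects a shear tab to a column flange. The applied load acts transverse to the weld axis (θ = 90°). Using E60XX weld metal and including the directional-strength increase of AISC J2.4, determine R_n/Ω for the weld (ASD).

R_n/Ω ≈ 28.6 kip

E60XX → F_EXX = 60 ksi.
t_e = 0.707 × 0.25 = 0.1767 in; A_we = 0.1767 × 6 = 1.06 in².
Directional factor: 1.0 + 0.5 sin^1.5(90°) = 1.5.
F_nw = 0.6 × 60 × 1.5 = 54 ksi.
R_n/Ω = (54 × 1.06) / 2.0 = 28.63 kip.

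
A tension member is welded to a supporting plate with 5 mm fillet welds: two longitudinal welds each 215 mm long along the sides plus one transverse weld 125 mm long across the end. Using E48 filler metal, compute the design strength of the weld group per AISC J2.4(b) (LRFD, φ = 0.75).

E48XX → F_EXX = 480 MPa.
t_e = 0.707 × 5 = 3.535 mm.
R_nwl = 0.6 × 480 × 3.535 × 430 × 10⁻³ = 437.8 kN (longitudinal, 2 welds).
R_nwt = 0.6 × 480 × 3.535 × 125 × 10⁻³ = 127.3 kN (transverse, base value).
(i) R_nwl + R_nwt = 565 kN; (ii) 0.85 R_nwl + 1.5 R_nwt = 563 kN.
R_n = max = 565 kN [governs: (i)]; φR_n = 423.8 kN.

φR_n ≈ 424 kN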